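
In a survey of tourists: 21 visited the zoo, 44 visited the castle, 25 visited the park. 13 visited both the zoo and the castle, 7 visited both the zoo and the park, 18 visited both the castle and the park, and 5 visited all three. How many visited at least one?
|A∪B∪C| = 21+44+25-13-7-18+5 = 57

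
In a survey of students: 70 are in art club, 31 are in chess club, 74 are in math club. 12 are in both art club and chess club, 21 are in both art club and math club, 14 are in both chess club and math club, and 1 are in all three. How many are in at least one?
|A∪B∪C| = 70+31+74-12-21-14+1 = 129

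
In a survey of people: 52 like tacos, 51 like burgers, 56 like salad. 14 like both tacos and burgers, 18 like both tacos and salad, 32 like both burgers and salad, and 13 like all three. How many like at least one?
|A∪B∪C| = 52+51+56-14-18-32+13 = 108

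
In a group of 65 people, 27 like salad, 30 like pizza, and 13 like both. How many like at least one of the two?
|A∪B| = |A| + |B| - |A∩B| = 27 + 30 - 13 = 44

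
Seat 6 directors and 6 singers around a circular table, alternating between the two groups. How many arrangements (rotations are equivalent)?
Fix one of the directors: (6-1)! ways for the remaining directors, × 6! ways for the singers = 120 × 720 = 86400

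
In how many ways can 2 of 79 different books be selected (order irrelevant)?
C(79,2) = 79!/(2!×77!) = 3081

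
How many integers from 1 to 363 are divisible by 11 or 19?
⌊363/11⌋ + ⌊363/19⌋ - ⌊363/209⌋ = 33 + 19 - 1 = 51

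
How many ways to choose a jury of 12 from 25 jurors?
C(25,12) = 25!/(12!×13!) = 5200300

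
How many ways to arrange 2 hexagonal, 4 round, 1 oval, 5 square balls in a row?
12! / (2! × 4! × 1! × 5!) = 83160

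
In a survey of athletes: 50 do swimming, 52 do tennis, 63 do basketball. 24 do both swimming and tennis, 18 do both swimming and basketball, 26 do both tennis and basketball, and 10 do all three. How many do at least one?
|A∪B∪C| = 50+52+63-24-18-26+10 = 107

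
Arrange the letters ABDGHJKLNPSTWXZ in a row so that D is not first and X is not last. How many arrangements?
By inclusion-exclusion: 15! - 2×(15-1)! + (15-2)! = 1307674368000 - 174356582400 + 6227020800 = 1139544806400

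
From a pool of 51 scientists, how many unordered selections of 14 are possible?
C(51,14) = 51!/(14!×37!) = 1292706174900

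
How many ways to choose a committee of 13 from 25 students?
C(25,13) = 25!/(13!×12!) = 5200300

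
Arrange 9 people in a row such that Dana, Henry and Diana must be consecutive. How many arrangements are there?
Treat the 3 as one block: (9-3+1)! × 3! = 5040 × 6 = 30240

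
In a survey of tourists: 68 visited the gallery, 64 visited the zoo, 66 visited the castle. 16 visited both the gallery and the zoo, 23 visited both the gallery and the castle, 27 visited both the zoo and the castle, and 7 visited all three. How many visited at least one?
|A∪B∪C| = 68+64+66-16-23-27+7 = 139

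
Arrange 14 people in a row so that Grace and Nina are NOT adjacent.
Total - adjacent = 14! - (14-1)!×2 = 87178291200 - 12454041600 = 74724249600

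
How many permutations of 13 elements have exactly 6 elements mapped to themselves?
Choose the 6 fixed points C(13,6) = 1716, derange the rest: !7 = Σ_{j=0}^{7} (-1)^j·7!/j! = 5040 - 5040 + 2520 - 840 + 210 - 42 + 7 - 1 = 1854. Product = 1716 × 1854 = 3181464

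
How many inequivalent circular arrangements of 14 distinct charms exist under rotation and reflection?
(14-1)!/2 = 6227020800/2 = 3113510400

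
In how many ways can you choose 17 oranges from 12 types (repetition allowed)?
C(17+12-1, 12-1) = C(28, 11) = 21474180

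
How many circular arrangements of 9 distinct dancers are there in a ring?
Circular: fix one position, arrange the rest. (9-1)! = 40320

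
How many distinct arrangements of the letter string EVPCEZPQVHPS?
12! / (1! × 1! × 1! × 2! × 3! × 1! × 1! × 2!) = 19958400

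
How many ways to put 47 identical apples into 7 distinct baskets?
C(47+7-1, 7-1) = C(53, 6) = 22957480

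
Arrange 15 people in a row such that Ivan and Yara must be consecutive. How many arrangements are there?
Treat the 2 as one block: (15-2+1)! × 2! = 87178291200 × 2 = 174356582400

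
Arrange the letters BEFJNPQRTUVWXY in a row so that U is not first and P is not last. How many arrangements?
By inclusion-exclusion: 14! - 2×(14-1)! + (14-2)! = 87178291200 - 12454041600 + 479001600 = 75203251200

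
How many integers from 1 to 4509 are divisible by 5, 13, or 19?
⌊4509/5⌋+⌊4509/13⌋+⌊4509/19⌋ - ⌊4509/65⌋-⌊4509/95⌋-⌊4509/247⌋ + ⌊4509/1235⌋ = 901+346+237 - 69-47-18 + 3 = 1353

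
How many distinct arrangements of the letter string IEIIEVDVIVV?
11! / (4! × 4! × 1! × 2!) = 34650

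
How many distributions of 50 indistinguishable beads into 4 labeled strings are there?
C(50+4-1, 4-1) = C(53, 3) = 23426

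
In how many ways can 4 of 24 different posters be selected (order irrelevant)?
C(24,4) = 24!/(4!×20!) = 10626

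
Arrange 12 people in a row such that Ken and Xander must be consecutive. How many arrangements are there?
Treat the 2 as one block: (12-2+1)! × 2! = 39916800 × 2 = 79833600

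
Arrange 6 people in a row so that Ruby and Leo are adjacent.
Treat as block: (6-1)! × 2! = 120 × 2 = 240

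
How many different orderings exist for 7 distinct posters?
7! = 5040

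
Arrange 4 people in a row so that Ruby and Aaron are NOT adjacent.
Total - adjacent = 4! - (4-1)!×2 = 24 - 12 = 12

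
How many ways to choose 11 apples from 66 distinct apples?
C(66,11) = 66!/(11!×55!) = 1074082795968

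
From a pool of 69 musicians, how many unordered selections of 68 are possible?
C(69,68) = 69!/(68!×1!) = 69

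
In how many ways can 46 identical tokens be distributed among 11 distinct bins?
C(46+11-1, 11-1) = C(56, 10) = 35607051480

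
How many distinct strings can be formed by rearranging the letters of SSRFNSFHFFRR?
12! / (3! × 1! × 4! × 1! × 3!) = 554400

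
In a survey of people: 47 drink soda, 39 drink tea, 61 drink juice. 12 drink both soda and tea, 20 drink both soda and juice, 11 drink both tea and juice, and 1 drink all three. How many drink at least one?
|A∪B∪C| = 47+39+61-12-20-11+1 = 105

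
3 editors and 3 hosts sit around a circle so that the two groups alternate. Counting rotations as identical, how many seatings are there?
Fix one of the editors: (3-1)! ways for the remaining editors, × 3! ways for the hosts = 2 × 6 = 12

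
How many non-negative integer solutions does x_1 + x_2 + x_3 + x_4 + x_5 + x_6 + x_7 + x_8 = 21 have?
C(21+8-1, 8-1) = C(28, 7) = 1184040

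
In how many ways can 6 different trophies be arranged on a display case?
6! = 720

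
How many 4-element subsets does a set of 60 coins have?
C(60,4) = 60!/(4!×56!) = 487635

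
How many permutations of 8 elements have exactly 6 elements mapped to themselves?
Choose the 6 fixed points C(8,6) = 28, derange the rest: !2 = Σ_{j=0}^{2} (-1)^j·2!/j! = 2 - 2 + 1 = 1. Product = 28 × 1 = 28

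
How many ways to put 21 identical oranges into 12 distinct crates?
C(21+12-1, 12-1) = C(32, 11) = 129024480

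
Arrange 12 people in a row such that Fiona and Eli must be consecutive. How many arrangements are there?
Treat the 2 as one block: (12-2+1)! × 2! = 39916800 × 2 = 79833600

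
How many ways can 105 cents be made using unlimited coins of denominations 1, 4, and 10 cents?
Coefficient of x^105 in 1/(1-x^1) · 1/(1-x^4) · 1/(1-x^10). Case on j = number of 10-cent coins (j = 0..10); remainder r = 105 - 10j is made from {1,4} in ⌊r/4⌋+1 ways. r = 105, 95, 85, 75, 65, 55, 45, 35, 25, 15, 5 → 27 + 24 + 22 + 19 + 17 + 14 + 12 + 9 + 7 + 4 + 2 = 157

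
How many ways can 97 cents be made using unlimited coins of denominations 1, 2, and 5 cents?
Coefficient of x^97 in 1/(1-x^1) · 1/(1-x^2) · 1/(1-x^5). Case on j = number of 5-cent coins (j = 0..19); remainder r = 97 - 5j is made from {1,2} in ⌊r/2⌋+1 ways. r = 97, 92, 87, 82, 77, 72, 67, 62, 57, 52, 47, 42, 37, 32, 27, 22, 17, 12, 7, 2 → 49 + 47 + 44 + 42 + 39 + 37 + 34 + 32 + 29 + 27 + 24 + 22 + 19 + 17 + 14 + 12 + 9 + 7 + 4 + 2 = 510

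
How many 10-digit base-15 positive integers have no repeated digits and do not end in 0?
Last digit: 14 nonzero choices. First digit: 13 (nonzero, ≠last). Middle 8: P(13,8) = 51891840. Total = 9444314880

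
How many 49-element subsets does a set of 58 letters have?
C(58,49) = 58!/(49!×9!) = 10648873950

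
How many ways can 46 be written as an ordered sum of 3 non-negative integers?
C(46+3-1, 3-1) = C(48, 2) = 1128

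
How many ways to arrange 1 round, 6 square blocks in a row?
7! / (1! × 6!) = 7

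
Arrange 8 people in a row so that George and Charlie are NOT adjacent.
Total - adjacent = 8! - (8-1)!×2 = 40320 - 10080 = 30240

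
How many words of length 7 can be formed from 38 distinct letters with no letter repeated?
P(38,7) = 38!/(38-7)! = 63606090240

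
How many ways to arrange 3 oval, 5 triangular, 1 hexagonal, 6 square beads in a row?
15! / (3! × 5! × 1! × 6!) = 2522520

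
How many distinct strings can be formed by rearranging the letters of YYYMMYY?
7! / (5! × 2!) = 21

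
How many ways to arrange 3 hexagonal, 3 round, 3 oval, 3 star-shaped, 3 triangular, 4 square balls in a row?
19! / (3! × 3! × 3! × 3! × 3! × 4!) = 651819168000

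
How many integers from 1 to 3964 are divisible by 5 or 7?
⌊3964/5⌋ + ⌊3964/7⌋ - ⌊3964/35⌋ = 792 + 566 - 113 = 1245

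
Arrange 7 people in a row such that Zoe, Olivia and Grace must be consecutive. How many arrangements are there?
Treat the 3 as one block: (7-3+1)! × 3! = 120 × 6 = 720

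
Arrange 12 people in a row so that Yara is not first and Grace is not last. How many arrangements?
By inclusion-exclusion: 12! - 2×(12-1)! + (12-2)! = 479001600 - 79833600 + 3628800 = 402796800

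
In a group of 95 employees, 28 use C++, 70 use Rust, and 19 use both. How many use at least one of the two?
|A∪B| = |A| + |B| - |A∩B| = 28 + 70 - 19 = 79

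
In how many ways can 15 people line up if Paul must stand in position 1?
Fix one position: (15-1)! = 87178291200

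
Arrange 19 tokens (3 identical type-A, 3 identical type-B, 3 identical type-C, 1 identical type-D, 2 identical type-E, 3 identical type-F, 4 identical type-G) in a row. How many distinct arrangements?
19! / (3! × 3! × 3! × 1! × 2! × 3! × 4!) = 1955457504000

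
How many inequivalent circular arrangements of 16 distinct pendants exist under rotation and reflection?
(16-1)!/2 = 1307674368000/2 = 653837184000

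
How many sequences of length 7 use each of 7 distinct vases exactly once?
7! = 5040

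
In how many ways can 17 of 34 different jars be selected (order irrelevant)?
C(34,17) = 34!/(17!×17!) = 2333606220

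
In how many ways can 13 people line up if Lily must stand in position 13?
Fix one position: (13-1)! = 479001600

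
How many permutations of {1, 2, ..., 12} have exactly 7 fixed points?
Choose the 7 fixed points C(12,7) = 792, derange the rest: !5 = Σ_{j=0}^{5} (-1)^j·5!/j! = 120 - 120 + 60 - 20 + 5 - 1 = 44. Product = 792 × 44 = 34848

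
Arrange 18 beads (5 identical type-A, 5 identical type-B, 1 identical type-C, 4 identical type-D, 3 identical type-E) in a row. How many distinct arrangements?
18! / (5! × 5! × 1! × 4! × 3!) = 3087564480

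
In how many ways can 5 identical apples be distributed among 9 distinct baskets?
C(5+9-1, 9-1) = C(13, 8) = 1287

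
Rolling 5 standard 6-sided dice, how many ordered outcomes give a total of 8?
Coefficient of x^8 in (x + x² + ... + x^6)^5. By inclusion-exclusion on dice exceeding 6: Σ_j (-1)^j C(5,j)·C(8-1-6j, 4) = C(5,0)·C(7,4) = 1·35 = 35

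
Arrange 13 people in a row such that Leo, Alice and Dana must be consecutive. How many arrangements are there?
Treat the 3 as one block: (13-3+1)! × 3! = 39916800 × 6 = 239500800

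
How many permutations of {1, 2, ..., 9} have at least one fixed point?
Complement of the derangements. !9 = Σ_{j=0}^{9} (-1)^j·9!/j! = 362880 - 362880 + 181440 - 60480 + 15120 - 3024 + 504 - 72 + 9 - 1 = 133496. 9! - !9 = 362880 - 133496 = 229384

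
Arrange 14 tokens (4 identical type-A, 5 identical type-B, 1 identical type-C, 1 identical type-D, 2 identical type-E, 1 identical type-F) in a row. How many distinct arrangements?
14! / (4! × 5! × 1! × 1! × 2! × 1!) = 15135120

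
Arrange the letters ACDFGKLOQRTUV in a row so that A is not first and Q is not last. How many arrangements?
By inclusion-exclusion: 13! - 2×(13-1)! + (13-2)! = 6227020800 - 958003200 + 39916800 = 5308934400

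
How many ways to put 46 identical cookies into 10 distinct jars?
C(46+10-1, 10-1) = C(55, 9) = 6358402050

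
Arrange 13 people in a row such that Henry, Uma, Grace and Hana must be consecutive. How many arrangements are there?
Treat the 4 as one block: (13-4+1)! × 4! = 3628800 × 24 = 87091200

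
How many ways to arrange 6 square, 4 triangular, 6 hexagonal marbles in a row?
16! / (6! × 4! × 6!) = 1681680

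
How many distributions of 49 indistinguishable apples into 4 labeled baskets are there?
C(49+4-1, 4-1) = C(52, 3) = 22100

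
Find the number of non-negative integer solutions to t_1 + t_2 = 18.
C(18+2-1, 2-1) = C(19, 1) = 19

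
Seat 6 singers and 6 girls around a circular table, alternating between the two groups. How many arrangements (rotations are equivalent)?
Fix one of the singers: (6-1)! ways for the remaining singers, × 6! ways for the girls = 120 × 720 = 86400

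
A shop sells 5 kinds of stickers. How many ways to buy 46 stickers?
C(46+5-1, 5-1) = C(50, 4) = 230300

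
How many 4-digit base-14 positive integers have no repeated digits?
First digit: 13 choices (nonzero). Then descending: 13 × 13 × 12 × 11 = 22308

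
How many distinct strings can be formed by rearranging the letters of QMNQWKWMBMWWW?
13! / (1! × 5! × 1! × 1! × 3! × 2!) = 4324320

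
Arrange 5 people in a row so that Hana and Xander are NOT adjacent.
Total - adjacent = 5! - (5-1)!×2 = 120 - 48 = 72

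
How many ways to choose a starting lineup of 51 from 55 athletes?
C(55,51) = 55!/(51!×4!) = 341055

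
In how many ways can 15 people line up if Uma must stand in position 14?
Fix one position: (15-1)! = 87178291200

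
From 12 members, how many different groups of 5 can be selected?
C(12,5) = 12!/(5!×7!) = 792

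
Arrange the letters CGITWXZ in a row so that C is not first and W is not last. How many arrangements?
By inclusion-exclusion: 7! - 2×(7-1)! + (7-2)! = 5040 - 1440 + 120 = 3720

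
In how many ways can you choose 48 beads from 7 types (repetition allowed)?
C(48+7-1, 7-1) = C(54, 6) = 25827165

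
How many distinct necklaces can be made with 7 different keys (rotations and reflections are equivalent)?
(7-1)!/2 = 720/2 = 360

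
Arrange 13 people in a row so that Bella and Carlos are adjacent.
Treat as block: (13-1)! × 2! = 479001600 × 2 = 958003200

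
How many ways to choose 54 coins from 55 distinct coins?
C(55,54) = 55!/(54!×1!) = 55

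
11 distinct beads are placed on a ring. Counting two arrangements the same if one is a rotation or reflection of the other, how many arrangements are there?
(11-1)!/2 = 3628800/2 = 1814400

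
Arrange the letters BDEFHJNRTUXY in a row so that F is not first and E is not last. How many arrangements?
By inclusion-exclusion: 12! - 2×(12-1)! + (12-2)! = 479001600 - 79833600 + 3628800 = 402796800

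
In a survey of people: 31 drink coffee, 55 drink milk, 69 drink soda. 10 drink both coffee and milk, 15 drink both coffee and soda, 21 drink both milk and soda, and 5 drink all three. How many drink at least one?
|A∪B∪C| = 31+55+69-10-15-21+5 = 114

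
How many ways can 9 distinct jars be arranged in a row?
9! = 362880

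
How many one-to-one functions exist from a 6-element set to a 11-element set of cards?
P(11,6) = 11!/(11-6)! = 332640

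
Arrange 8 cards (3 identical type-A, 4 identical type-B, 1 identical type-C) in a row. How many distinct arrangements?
8! / (3! × 4! × 1!) = 280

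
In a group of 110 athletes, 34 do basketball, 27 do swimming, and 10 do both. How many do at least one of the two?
|A∪B| = |A| + |B| - |A∩B| = 34 + 27 - 10 = 51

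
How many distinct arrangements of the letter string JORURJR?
7! / (1! × 1! × 2! × 3!) = 420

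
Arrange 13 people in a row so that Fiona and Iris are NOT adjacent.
Total - adjacent = 13! - (13-1)!×2 = 6227020800 - 958003200 = 5269017600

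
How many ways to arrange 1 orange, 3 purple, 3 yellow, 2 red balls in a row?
9! / (1! × 3! × 3! × 2!) = 5040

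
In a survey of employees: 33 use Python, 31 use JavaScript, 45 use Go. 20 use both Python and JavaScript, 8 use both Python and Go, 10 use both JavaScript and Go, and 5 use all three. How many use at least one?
|A∪B∪C| = 33+31+45-20-8-10+5 = 76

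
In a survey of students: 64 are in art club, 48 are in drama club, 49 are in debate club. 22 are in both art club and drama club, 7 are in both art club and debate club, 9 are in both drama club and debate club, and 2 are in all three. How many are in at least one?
|A∪B∪C| = 64+48+49-22-7-9+2 = 125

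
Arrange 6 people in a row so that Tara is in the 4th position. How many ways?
Fix one position: (6-1)! = 120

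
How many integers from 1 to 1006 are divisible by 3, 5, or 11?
⌊1006/3⌋+⌊1006/5⌋+⌊1006/11⌋ - ⌊1006/15⌋-⌊1006/33⌋-⌊1006/55⌋ + ⌊1006/165⌋ = 335+201+91 - 67-30-18 + 6 = 518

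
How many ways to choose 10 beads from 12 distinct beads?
C(12,10) = 12!/(10!×2!) = 66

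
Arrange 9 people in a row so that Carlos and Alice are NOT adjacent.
Total - adjacent = 9! - (9-1)!×2 = 362880 - 80640 = 282240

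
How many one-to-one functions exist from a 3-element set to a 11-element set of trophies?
P(11,3) = 11!/(11-3)! = 990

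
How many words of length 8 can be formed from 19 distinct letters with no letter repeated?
P(19,8) = 19!/(19-8)! = 3047466240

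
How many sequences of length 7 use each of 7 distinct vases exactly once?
7! = 5040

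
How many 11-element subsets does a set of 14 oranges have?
C(14,11) = 14!/(11!×3!) = 364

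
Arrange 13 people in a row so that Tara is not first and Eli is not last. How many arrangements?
By inclusion-exclusion: 13! - 2×(13-1)! + (13-2)! = 6227020800 - 958003200 + 39916800 = 5308934400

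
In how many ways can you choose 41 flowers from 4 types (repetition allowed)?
C(41+4-1, 4-1) = C(44, 3) = 13244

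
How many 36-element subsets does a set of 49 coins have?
C(49,36) = 49!/(36!×13!) = 262596783764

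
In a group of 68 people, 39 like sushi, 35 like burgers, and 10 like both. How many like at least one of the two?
|A∪B| = |A| + |B| - |A∩B| = 39 + 35 - 10 = 64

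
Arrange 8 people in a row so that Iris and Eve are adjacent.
Treat as block: (8-1)! × 2! = 5040 × 2 = 10080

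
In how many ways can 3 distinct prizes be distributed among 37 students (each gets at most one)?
P(37,3) = 37!/(37-3)! = 46620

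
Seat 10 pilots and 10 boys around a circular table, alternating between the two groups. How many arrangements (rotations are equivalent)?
Fix one of the pilots: (10-1)! ways for the remaining pilots, × 10! ways for the boys = 362880 × 3628800 = 1316818944000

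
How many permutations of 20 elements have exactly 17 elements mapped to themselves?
Choose the 17 fixed points C(20,17) = 1140, derange the rest: !3 = Σ_{j=0}^{3} (-1)^j·3!/j! = 6 - 6 + 3 - 1 = 2. Product = 1140 × 2 = 2280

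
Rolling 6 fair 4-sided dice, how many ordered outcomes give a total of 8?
Coefficient of x^8 in (x + x² + ... + x^4)^6. By inclusion-exclusion on dice exceeding 4: Σ_j (-1)^j C(6,j)·C(8-1-4j, 5) = C(6,0)·C(7,5) = 1·21 = 21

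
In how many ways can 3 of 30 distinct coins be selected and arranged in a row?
P(30,3) = 30!/(30-3)! = 24360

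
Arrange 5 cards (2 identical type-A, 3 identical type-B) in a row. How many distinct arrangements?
5! / (2! × 3!) = 10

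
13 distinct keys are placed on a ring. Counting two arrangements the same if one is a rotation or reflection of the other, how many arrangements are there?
(13-1)!/2 = 479001600/2 = 239500800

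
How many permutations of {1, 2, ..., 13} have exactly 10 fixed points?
Choose the 10 fixed points C(13,10) = 286, derange the rest: !3 = Σ_{j=0}^{3} (-1)^j·3!/j! = 6 - 6 + 3 - 1 = 2. Product = 286 × 2 = 572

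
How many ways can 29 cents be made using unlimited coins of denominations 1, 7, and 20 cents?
Coefficient of x^29 in 1/(1-x^1) · 1/(1-x^7) · 1/(1-x^20). Case on j = number of 20-cent coins (j = 0..1); remainder r = 29 - 20j is made from {1,7} in ⌊r/7⌋+1 ways. r = 29, 9 → 5 + 2 = 7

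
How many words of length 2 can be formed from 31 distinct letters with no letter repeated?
P(31,2) = 31!/(31-2)! = 930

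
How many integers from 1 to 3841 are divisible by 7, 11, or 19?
⌊3841/7⌋+⌊3841/11⌋+⌊3841/19⌋ - ⌊3841/77⌋-⌊3841/133⌋-⌊3841/209⌋ + ⌊3841/1463⌋ = 548+349+202 - 49-28-18 + 2 = 1006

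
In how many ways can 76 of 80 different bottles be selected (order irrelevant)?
C(80,76) = 80!/(76!×4!) = 1581580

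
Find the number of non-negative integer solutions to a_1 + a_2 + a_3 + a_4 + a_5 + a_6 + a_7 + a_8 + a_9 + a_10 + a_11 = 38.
C(38+11-1, 11-1) = C(48, 10) = 6540715896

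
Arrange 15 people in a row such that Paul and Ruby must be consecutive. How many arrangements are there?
Treat the 2 as one block: (15-2+1)! × 2! = 87178291200 × 2 = 174356582400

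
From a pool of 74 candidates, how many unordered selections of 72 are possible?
C(74,72) = 74!/(72!×2!) = 2701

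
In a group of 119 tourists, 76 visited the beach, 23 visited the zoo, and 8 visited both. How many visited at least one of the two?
|A∪B| = |A| + |B| - |A∩B| = 76 + 23 - 8 = 91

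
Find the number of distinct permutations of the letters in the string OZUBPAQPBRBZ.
12! / (2! × 1! × 3! × 1! × 1! × 1! × 1! × 2!) = 19958400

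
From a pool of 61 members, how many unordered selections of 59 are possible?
C(61,59) = 61!/(59!×2!) = 1830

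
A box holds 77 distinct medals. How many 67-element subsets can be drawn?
C(77,67) = 77!/(67!×10!) = 1096993404430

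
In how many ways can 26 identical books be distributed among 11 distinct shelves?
C(26+11-1, 11-1) = C(36, 10) = 254186856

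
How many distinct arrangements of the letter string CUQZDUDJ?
8! / (1! × 2! × 1! × 1! × 1! × 2!) = 10080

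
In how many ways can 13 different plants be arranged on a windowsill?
13! = 6227020800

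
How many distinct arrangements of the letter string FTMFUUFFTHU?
11! / (3! × 4! × 1! × 1! × 2!) = 138600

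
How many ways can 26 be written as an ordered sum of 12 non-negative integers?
C(26+12-1, 12-1) = C(37, 11) = 854992152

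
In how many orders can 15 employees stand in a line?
15! = 1307674368000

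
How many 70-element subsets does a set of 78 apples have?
C(78,70) = 78!/(70!×8!) = 23446881315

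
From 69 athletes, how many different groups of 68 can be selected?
C(69,68) = 69!/(68!×1!) = 69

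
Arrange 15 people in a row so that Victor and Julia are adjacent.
Treat as block: (15-1)! × 2! = 87178291200 × 2 = 174356582400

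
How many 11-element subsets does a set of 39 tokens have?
C(39,11) = 39!/(11!×28!) = 1676056044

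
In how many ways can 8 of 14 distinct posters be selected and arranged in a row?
P(14,8) = 14!/(14-8)! = 121080960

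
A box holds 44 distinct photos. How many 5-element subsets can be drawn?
C(44,5) = 44!/(5!×39!) = 1086008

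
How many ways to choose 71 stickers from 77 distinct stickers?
C(77,71) = 77!/(71!×6!) = 237093780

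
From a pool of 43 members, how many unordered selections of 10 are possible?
C(43,10) = 43!/(10!×33!) = 1917334783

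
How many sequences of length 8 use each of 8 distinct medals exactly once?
8! = 40320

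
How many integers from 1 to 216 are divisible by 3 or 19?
⌊216/3⌋ + ⌊216/19⌋ - ⌊216/57⌋ = 72 + 11 - 3 = 80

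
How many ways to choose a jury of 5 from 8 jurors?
C(8,5) = 8!/(5!×3!) = 56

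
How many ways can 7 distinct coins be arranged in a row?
7! = 5040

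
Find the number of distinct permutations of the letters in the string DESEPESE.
8! / (2! × 1! × 1! × 4!) = 840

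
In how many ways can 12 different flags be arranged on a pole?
12! = 479001600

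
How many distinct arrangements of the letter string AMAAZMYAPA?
10! / (1! × 5! × 1! × 2! × 1!) = 15120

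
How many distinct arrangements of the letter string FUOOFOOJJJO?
11! / (3! × 5! × 2! × 1!) = 27720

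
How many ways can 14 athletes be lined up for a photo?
14! = 87178291200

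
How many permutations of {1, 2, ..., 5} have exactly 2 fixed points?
Choose the 2 fixed points C(5,2) = 10, derange the rest: !3 = Σ_{j=0}^{3} (-1)^j·3!/j! = 6 - 6 + 3 - 1 = 2. Product = 10 × 2 = 20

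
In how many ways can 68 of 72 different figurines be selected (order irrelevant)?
C(72,68) = 72!/(68!×4!) = 1028790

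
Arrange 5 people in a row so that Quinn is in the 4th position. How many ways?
Fix one position: (5-1)! = 24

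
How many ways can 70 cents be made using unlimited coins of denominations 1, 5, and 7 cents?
Coefficient of x^70 in 1/(1-x^1) · 1/(1-x^5) · 1/(1-x^7). Case on j = number of 7-cent coins (j = 0..10); remainder r = 70 - 7j is made from {1,5} in ⌊r/5⌋+1 ways. r = 70, 63, 56, 49, 42, 35, 28, 21, 14, 7, 0 → 15 + 13 + 12 + 10 + 9 + 8 + 6 + 5 + 3 + 2 + 1 = 84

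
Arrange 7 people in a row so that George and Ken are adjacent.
Treat as block: (7-1)! × 2! = 720 × 2 = 1440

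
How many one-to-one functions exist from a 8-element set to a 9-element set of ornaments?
P(9,8) = 9!/(9-8)! = 362880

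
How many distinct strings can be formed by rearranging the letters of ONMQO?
5! / (1! × 1! × 1! × 2!) = 60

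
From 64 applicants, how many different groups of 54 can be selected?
C(64,54) = 64!/(54!×10!) = 151473214816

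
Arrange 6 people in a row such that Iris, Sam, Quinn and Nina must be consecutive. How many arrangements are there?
Treat the 4 as one block: (6-4+1)! × 4! = 6 × 24 = 144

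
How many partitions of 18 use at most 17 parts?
By conjugation, equals partitions of 18 into parts ≤ 17. Let r_j(i) = number of partitions of i into parts ≤ j, for i = 0..18. r_1(i) = 1 for all i; r_j(i) = r_{j-1}(i) + r_j(i-j). Rows j = 2..17: ≤2: 1 1 2 2 3 3 4 4 5 5 6 6 7 7 8 8 9 9 10; ≤3: 1 1 2 3 4 5 7 8 10 12 14 16 19 21 24 27 30 33 37; ≤4: 1 1 2 3 5 6 9 11 15 18 23 27 34 39 47 54 64 72 84; ≤5: 1 1 2 3 5 7 10 13 18 23 30 37 47 57 70 84 101 119 141; ≤6: 1 1 2 3 5 7 11 14 20 26 35 44 58 71 90 110 136 163 199; ≤7: 1 1 2 3 5 7 11 15 21 28 38 49 65 82 105 131 164 201 248; ≤8: 1 1 2 3 5 7 11 15 22 29 40 52 70 89 116 146 186 230 288; ≤9: 1 1 2 3 5 7 11 15 22 30 41 54 73 94 123 157 201 252 318; ≤10: 1 1 2 3 5 7 11 15 22 30 42 55 75 97 128 164 212 267 340; ≤11: 1 1 2 3 5 7 11 15 22 30 42 56 76 99 131 169 219 278 355; ≤12: 1 1 2 3 5 7 11 15 22 30 42 56 77 100 133 172 224 285 366; ≤13: 1 1 2 3 5 7 11 15 22 30 42 56 77 101 134 174 227 290 373; ≤14: 1 1 2 3 5 7 11 15 22 30 42 56 77 101 135 175 229 293 378; ≤15: 1 1 2 3 5 7 11 15 22 30 42 56 77 101 135 176 230 295 381; ≤16: 1 1 2 3 5 7 11 15 22 30 42 56 77 101 135 176 231 296 383; ≤17: 1 1 2 3 5 7 11 15 22 30 42 56 77 101 135 176 231 297 384. r_17(18) = 384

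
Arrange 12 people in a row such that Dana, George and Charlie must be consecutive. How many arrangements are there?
Treat the 3 as one block: (12-3+1)! × 3! = 3628800 × 6 = 21772800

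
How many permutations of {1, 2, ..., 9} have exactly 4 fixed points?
Choose the 4 fixed points C(9,4) = 126, derange the rest: !5 = Σ_{j=0}^{5} (-1)^j·5!/j! = 120 - 120 + 60 - 20 + 5 - 1 = 44. Product = 126 × 44 = 5544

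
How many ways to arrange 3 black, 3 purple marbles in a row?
6! / (3! × 3!) = 20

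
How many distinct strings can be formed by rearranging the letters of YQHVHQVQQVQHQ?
13! / (1! × 3! × 3! × 6!) = 240240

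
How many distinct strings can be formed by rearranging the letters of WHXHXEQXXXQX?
12! / (1! × 2! × 2! × 6! × 1!) = 166320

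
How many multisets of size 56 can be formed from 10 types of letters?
C(56+10-1, 10-1) = C(65, 9) = 31966749880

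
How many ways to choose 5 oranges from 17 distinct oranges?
C(17,5) = 17!/(5!×12!) = 6188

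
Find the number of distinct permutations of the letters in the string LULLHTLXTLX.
11! / (2! × 2! × 1! × 5! × 1!) = 83160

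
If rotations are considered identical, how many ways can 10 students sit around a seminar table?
Circular: fix one position, arrange the rest. (10-1)! = 362880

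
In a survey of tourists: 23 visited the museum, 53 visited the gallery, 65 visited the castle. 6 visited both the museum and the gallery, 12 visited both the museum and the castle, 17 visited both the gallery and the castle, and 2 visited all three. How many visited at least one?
|A∪B∪C| = 23+53+65-6-12-17+2 = 108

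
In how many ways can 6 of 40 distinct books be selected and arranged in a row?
P(40,6) = 40!/(40-6)! = 2763633600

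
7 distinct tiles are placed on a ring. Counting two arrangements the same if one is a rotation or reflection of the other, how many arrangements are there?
(7-1)!/2 = 720/2 = 360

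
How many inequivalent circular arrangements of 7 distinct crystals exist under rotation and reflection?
(7-1)!/2 = 720/2 = 360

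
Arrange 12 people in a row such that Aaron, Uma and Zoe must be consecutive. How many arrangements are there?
Treat the 3 as one block: (12-3+1)! × 3! = 3628800 × 6 = 21772800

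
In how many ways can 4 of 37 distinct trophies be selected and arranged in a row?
P(37,4) = 37!/(37-4)! = 1585080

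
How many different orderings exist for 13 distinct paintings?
13! = 6227020800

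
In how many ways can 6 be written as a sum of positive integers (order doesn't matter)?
Pentagonal recurrence p(n) = p(n-1) + p(n-2) - p(n-5) - p(n-7) + p(n-12) + p(n-15) - ... gives p(0..5) = 1, 1, 2, 3, 5, 7. p(6) = p(5) + p(4) - p(1) = 7 + 5 - 1 = 11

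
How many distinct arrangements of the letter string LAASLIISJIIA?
12! / (3! × 1! × 2! × 2! × 4!) = 831600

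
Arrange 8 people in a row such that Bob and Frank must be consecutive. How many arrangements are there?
Treat the 2 as one block: (8-2+1)! × 2! = 5040 × 2 = 10080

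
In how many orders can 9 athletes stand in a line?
9! = 362880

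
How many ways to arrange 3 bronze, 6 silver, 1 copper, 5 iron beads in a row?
15! / (3! × 6! × 1! × 5!) = 2522520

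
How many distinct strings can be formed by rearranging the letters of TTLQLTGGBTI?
11! / (2! × 2! × 4! × 1! × 1! × 1!) = 415800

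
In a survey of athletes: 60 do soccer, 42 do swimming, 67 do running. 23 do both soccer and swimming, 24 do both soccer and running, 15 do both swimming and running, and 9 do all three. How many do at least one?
|A∪B∪C| = 60+42+67-23-24-15+9 = 116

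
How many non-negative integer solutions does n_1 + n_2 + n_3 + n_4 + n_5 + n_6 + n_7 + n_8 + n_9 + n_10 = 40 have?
C(40+10-1, 10-1) = C(49, 9) = 2054455634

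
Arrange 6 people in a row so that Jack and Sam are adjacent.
Treat as block: (6-1)! × 2! = 120 × 2 = 240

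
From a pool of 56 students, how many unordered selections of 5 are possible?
C(56,5) = 56!/(5!×51!) = 3819816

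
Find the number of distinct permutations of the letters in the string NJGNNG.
6! / (3! × 1! × 2!) = 60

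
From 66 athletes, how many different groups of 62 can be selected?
C(66,62) = 66!/(62!×4!) = 720720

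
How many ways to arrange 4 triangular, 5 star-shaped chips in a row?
9! / (4! × 5!) = 126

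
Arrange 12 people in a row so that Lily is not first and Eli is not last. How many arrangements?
By inclusion-exclusion: 12! - 2×(12-1)! + (12-2)! = 479001600 - 79833600 + 3628800 = 402796800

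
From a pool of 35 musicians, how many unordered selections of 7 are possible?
C(35,7) = 35!/(7!×28!) = 6724520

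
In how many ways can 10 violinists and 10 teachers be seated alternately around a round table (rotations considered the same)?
Fix one of the violinists: (10-1)! ways for the remaining violinists, × 10! ways for the teachers = 362880 × 3628800 = 1316818944000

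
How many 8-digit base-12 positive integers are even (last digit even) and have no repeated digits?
Last∈{0,2,4,6,8,10}. Last=0: 1663200. Last nonzero: 5×10×P(10,6) = 7560000. Total = 9223200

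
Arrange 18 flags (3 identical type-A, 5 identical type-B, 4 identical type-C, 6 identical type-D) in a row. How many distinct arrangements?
18! / (3! × 5! × 4! × 6!) = 514594080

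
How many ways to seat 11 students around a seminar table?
Circular: fix one position, arrange the rest. (11-1)! = 3628800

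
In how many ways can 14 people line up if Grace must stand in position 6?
Fix one position: (14-1)! = 6227020800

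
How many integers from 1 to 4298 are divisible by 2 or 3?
⌊4298/2⌋ + ⌊4298/3⌋ - ⌊4298/6⌋ = 2149 + 1432 - 716 = 2865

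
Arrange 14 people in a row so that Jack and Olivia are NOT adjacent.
Total - adjacent = 14! - (14-1)!×2 = 87178291200 - 12454041600 = 74724249600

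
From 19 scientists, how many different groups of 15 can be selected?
C(19,15) = 19!/(15!×4!) = 3876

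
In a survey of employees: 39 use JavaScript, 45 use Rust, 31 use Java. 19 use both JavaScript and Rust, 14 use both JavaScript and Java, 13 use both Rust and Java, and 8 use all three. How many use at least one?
|A∪B∪C| = 39+45+31-19-14-13+8 = 77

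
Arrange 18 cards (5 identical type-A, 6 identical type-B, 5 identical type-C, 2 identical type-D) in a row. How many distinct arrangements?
18! / (5! × 6! × 5! × 2!) = 308756448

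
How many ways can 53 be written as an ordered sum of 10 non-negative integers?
C(53+10-1, 10-1) = C(62, 9) = 20286591270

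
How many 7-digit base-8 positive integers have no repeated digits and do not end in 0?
Last digit: 7 nonzero choices. First digit: 6 (nonzero, ≠last). Middle 5: P(6,5) = 720. Total = 30240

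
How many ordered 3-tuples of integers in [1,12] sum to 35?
Coefficient of x^35 in (x + x² + ... + x^12)^3. By inclusion-exclusion on dice exceeding 12: Σ_j (-1)^j C(3,j)·C(35-1-12j, 2) = C(3,0)·C(34,2) - C(3,1)·C(22,2) + C(3,2)·C(10,2) = 1·561 - 3·231 + 3·45 = 3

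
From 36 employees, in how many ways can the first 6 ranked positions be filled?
P(36,6) = 36!/(36-6)! = 1402410240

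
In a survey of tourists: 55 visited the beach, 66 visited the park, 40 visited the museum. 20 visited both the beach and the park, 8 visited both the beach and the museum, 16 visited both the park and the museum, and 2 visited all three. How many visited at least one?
|A∪B∪C| = 55+66+40-20-8-16+2 = 119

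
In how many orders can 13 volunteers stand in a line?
13! = 6227020800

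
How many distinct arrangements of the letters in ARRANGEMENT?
11! / (2! × 2! × 2! × 1! × 2! × 1! × 1!) = 2494800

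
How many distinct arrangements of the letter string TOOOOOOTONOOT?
13! / (3! × 9! × 1!) = 2860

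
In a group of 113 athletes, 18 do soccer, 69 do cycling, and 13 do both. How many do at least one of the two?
|A∪B| = |A| + |B| - |A∩B| = 18 + 69 - 13 = 74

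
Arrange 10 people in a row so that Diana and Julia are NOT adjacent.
Total - adjacent = 10! - (10-1)!×2 = 3628800 - 725760 = 2903040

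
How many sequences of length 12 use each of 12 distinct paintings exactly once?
12! = 479001600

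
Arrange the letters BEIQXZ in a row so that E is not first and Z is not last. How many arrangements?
By inclusion-exclusion: 6! - 2×(6-1)! + (6-2)! = 720 - 240 + 24 = 504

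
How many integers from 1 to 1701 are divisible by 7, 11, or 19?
⌊1701/7⌋+⌊1701/11⌋+⌊1701/19⌋ - ⌊1701/77⌋-⌊1701/133⌋-⌊1701/209⌋ + ⌊1701/1463⌋ = 243+154+89 - 22-12-8 + 1 = 445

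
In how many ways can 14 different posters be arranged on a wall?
14! = 87178291200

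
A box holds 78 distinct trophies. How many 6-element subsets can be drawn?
C(78,6) = 78!/(6!×72!) = 256851595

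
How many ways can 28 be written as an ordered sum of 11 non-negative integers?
C(28+11-1, 11-1) = C(38, 10) = 472733756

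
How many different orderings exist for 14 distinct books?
14! = 87178291200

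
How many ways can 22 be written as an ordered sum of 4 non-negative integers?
C(22+4-1, 4-1) = C(25, 3) = 2300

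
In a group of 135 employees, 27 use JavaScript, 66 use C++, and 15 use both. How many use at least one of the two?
|A∪B| = |A| + |B| - |A∩B| = 27 + 66 - 15 = 78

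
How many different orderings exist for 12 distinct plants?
12! = 479001600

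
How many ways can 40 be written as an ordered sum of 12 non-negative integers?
C(40+12-1, 12-1) = C(51, 11) = 47626016970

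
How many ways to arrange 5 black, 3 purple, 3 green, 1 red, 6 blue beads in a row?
18! / (5! × 3! × 3! × 1! × 6!) = 2058376320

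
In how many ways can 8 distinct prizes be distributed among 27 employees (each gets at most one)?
P(27,8) = 27!/(27-8)! = 89513424000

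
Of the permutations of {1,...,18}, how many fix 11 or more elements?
Exactly j fixed points: C(18,j)·!(18-j); sum over j ≥ 11 (derangement numbers via !m = (m-1)·(!(m-1) + !(m-2)): !0..!7 = 1, 0, 1, 2, 9, 44, 265, 1854). Σ_{j=11}^{18} C(18,j)·!(18-j) = C(18,11)·!7 + C(18,12)·!6 + C(18,13)·!5 + C(18,14)·!4 + C(18,15)·!3 + C(18,16)·!2 + C(18,17)·!1 + C(18,18)·!0 = 31824·1854 + 18564·265 + 8568·44 + 3060·9 + 816·2 + 153·1 + 18·0 + 1·1 = 64327474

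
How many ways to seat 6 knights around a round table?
Circular: fix one position, arrange the rest. (6-1)! = 120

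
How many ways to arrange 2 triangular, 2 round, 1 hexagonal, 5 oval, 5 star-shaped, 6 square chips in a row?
21! / (2! × 2! × 1! × 5! × 5! × 6!) = 1231938227520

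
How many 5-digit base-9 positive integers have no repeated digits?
First digit: 8 choices (nonzero). Then descending: 8 × 8 × 7 × 6 × 5 = 13440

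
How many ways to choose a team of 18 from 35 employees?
C(35,18) = 35!/(18!×17!) = 4537567650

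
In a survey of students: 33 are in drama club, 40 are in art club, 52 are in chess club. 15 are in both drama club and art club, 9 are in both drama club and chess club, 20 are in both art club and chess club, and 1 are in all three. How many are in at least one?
|A∪B∪C| = 33+40+52-15-9-20+1 = 82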